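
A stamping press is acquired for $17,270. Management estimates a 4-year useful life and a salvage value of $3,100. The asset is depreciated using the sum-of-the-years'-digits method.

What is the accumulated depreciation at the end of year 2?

Depreciable base = $17,270 − $3,100 = $14,170.
Sum of the years' digits = 4+3+2+1 = 10.
Year 1: $14,170 × 4/10 = $5,668. Book value $11,602.
Year 2: $14,170 × 3/10 = $4,251. Book value $7,351.
Accumulated through year 2 = $17,270 − $7,351 = $9,919.

$9,919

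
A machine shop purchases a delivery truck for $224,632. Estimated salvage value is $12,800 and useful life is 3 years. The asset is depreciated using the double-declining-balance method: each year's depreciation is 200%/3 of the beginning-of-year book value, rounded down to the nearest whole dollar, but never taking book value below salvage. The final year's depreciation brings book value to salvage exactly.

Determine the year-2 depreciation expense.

$49,918

Depreciable base = $224,632 − $12,800 = $211,832.
Year 1: ⌊$224,632 × 200%/3⌋ = $149,754. Book value $74,878.
Year 2: ⌊$74,878 × 200%/3⌋ = $49,918. Book value $24,960.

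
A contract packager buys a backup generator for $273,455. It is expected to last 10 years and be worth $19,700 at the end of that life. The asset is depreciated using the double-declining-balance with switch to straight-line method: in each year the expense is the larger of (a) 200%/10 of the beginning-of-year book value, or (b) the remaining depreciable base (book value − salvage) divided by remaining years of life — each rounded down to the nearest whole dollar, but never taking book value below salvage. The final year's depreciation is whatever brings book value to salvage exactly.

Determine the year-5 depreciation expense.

$22,401

Depreciable base = $273,455 − $19,700 = $253,755.
Year 1: DB = ⌊$273,455 × 200%/10⌋ = $54,691; SL = ⌊$253,755/10⌋ = $25,375 → take DB $54,691. Book value $218,764.
Year 2: DB = ⌊$218,764 × 200%/10⌋ = $43,752; SL = ⌊$199,064/9⌋ = $22,118 → take DB $43,752. Book value $175,012.
Year 3: DB = ⌊$175,012 × 200%/10⌋ = $35,002; SL = ⌊$155,312/8⌋ = $19,414 → take DB $35,002. Book value $140,010.
Year 4: DB = ⌊$140,010 × 200%/10⌋ = $28,002; SL = ⌊$120,310/7⌋ = $17,187 → take DB $28,002. Book value $112,008.
Year 5: DB = ⌊$112,008 × 200%/10⌋ = $22,401; SL = ⌊$92,308/6⌋ = $15,384 → take DB $22,401. Book value $89,607.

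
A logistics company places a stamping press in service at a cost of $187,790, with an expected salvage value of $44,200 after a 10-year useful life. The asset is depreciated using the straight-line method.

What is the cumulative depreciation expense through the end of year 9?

$129,231

Depreciable base = $187,790 − $44,200 = $143,590.
Annual expense = $143,590 / 10 = $14,359.
End of year 1: book value $173,431.
End of year 2: book value $159,072.
End of year 3: book value $144,713.
End of year 4: book value $130,354.
End of year 5: book value $115,995.
End of year 6: book value $101,636.
End of year 7: book value $87,277.
End of year 8: book value $72,918.
End of year 9: book value $58,559.
Accumulated through year 9 = $187,790 − $58,559 = $129,231.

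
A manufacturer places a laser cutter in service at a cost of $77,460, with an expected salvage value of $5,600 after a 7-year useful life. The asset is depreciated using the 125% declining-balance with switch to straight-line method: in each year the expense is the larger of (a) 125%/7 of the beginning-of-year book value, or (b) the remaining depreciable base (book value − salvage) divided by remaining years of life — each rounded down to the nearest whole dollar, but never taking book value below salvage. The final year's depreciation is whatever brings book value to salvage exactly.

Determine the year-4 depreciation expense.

$9,333

Depreciable base = $77,460 − $5,600 = $71,860.
Year 1: DB = ⌊$77,460 × 125%/7⌋ = $13,832; SL = ⌊$71,860/7⌋ = $10,265 → take DB $13,832. Book value $63,628.
Year 2: DB = ⌊$63,628 × 125%/7⌋ = $11,362; SL = ⌊$58,028/6⌋ = $9,671 → take DB $11,362. Book value $52,266.
Year 3: DB = ⌊$52,266 × 125%/7⌋ = $9,333; SL = ⌊$46,666/5⌋ = $9,333 → take DB $9,333. Book value $42,933.
Year 4: DB = ⌊$42,933 × 125%/7⌋ = $7,666; SL = ⌊$37,333/4⌋ = $9,333 → take SL $9,333. Book value $33,600.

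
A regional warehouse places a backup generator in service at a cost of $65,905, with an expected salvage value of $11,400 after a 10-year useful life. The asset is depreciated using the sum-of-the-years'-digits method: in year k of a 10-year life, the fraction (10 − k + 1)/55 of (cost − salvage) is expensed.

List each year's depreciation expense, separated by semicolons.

Depreciable base = $65,905 − $11,400 = $54,505.
Sum of the years' digits = 10+9+8+7+6+5+4+3+2+1 = 55.
Year 1: $54,505 × 10/55 = $9,910. Book value $55,995.
Year 2: $54,505 × 9/55 = $8,919. Book value $47,076.
Year 3: $54,505 × 8/55 = $7,928. Book value $39,148.
Year 4: $54,505 × 7/55 = $6,937. Book value $32,211.
Year 5: $54,505 × 6/55 = $5,946. Book value $26,265.
Year 6: $54,505 × 5/55 = $4,955. Book value $21,310.
Year 7: $54,505 × 4/55 = $3,964. Book value $17,346.
Year 8: $54,505 × 3/55 = $2,973. Book value $14,373.
Year 9: $54,505 × 2/55 = $1,982. Book value $12,391.
Year 10: $54,505 × 1/55 = $991. Book value $11,400.

$9,910; $8,919; $7,928; $6,937; $5,946; $4,955; $3,964; $2,973; $1,982; $991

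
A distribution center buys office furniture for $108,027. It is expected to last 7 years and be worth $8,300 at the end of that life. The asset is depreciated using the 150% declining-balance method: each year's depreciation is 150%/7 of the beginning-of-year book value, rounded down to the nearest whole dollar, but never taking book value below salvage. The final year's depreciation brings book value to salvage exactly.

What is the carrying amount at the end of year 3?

Depreciable base = $108,027 − $8,300 = $99,727.
Year 1: ⌊$108,027 × 150%/7⌋ = $23,148. Book value $84,879.
Year 2: ⌊$84,879 × 150%/7⌋ = $18,188. Book value $66,691.
Year 3: ⌊$66,691 × 150%/7⌋ = $14,290. Book value $52,401.

$52,401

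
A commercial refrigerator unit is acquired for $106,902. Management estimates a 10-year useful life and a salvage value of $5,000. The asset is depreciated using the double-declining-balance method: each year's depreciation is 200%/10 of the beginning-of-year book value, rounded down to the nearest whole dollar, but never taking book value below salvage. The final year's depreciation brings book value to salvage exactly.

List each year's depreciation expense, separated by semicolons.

Depreciable base = $106,902 − $5,000 = $101,902.
Year 1: ⌊$106,902 × 200%/10⌋ = $21,380. Book value $85,522.
Year 2: ⌊$85,522 × 200%/10⌋ = $17,104. Book value $68,418.
Year 3: ⌊$68,418 × 200%/10⌋ = $13,683. Book value $54,735.
Year 4: ⌊$54,735 × 200%/10⌋ = $10,947. Book value $43,788.
Year 5: ⌊$43,788 × 200%/10⌋ = $8,757. Book value $35,031.
Year 6: ⌊$35,031 × 200%/10⌋ = $7,006. Book value $28,025.
Year 7: ⌊$28,025 × 200%/10⌋ = $5,605. Book value $22,420.
Year 8: ⌊$22,420 × 200%/10⌋ = $4,484. Book value $17,936.
Year 9: ⌊$17,936 × 200%/10⌋ = $3,587. Book value $14,349.
Year 10 (final): $14,349 − $5,000 = $9,349. Book value $5,000.

$21,380; $17,104; $13,683; $10,947; $8,757; $7,006; $5,605; $4,484; $3,587; $9,349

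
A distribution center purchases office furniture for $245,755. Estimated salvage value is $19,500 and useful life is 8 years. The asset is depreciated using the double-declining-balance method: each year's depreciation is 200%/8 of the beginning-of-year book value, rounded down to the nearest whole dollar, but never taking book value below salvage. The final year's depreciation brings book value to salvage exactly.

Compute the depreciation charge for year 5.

$19,440

Depreciable base = $245,755 − $19,500 = $226,255.
Year 1: ⌊$245,755 × 200%/8⌋ = $61,438. Book value $184,317.
Year 2: ⌊$184,317 × 200%/8⌋ = $46,079. Book value $138,238.
Year 3: ⌊$138,238 × 200%/8⌋ = $34,559. Book value $103,679.
Year 4: ⌊$103,679 × 200%/8⌋ = $25,919. Book value $77,760.
Year 5: ⌊$77,760 × 200%/8⌋ = $19,440. Book value $58,320.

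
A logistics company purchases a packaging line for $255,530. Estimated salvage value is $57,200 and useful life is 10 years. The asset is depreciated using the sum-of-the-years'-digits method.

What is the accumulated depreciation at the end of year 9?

Depreciable base = $255,530 − $57,200 = $198,330.
Sum of the years' digits = 10+9+8+7+6+5+4+3+2+1 = 55.
Year 1: $198,330 × 10/55 = $36,060. Book value $219,470.
Year 2: $198,330 × 9/55 = $32,454. Book value $187,016.
Year 3: $198,330 × 8/55 = $28,848. Book value $158,168.
Year 4: $198,330 × 7/55 = $25,242. Book value $132,926.
Year 5: $198,330 × 6/55 = $21,636. Book value $111,290.
Year 6: $198,330 × 5/55 = $18,030. Book value $93,260.
Year 7: $198,330 × 4/55 = $14,424. Book value $78,836.
Year 8: $198,330 × 3/55 = $10,818. Book value $68,018.
Year 9: $198,330 × 2/55 = $7,212. Book value $60,806.
Accumulated through year 9 = $255,530 − $60,806 = $194,724.

$194,724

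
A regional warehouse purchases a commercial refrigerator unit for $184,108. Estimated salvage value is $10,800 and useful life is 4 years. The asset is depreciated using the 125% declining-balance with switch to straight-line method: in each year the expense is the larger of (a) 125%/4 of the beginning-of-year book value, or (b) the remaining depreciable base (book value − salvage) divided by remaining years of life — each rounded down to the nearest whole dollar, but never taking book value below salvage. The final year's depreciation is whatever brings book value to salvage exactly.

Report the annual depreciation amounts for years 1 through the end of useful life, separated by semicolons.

$57,533; $39,554; $38,110; $38,111

Depreciable base = $184,108 − $10,800 = $173,308.
Year 1: DB = ⌊$184,108 × 125%/4⌋ = $57,533; SL = ⌊$173,308/4⌋ = $43,327 → take DB $57,533. Book value $126,575.
Year 2: DB = ⌊$126,575 × 125%/4⌋ = $39,554; SL = ⌊$115,775/3⌋ = $38,591 → take DB $39,554. Book value $87,021.
Year 3: DB = ⌊$87,021 × 125%/4⌋ = $27,194; SL = ⌊$76,221/2⌋ = $38,110 → take SL $38,110. Book value $48,911.
Year 4 (final): $48,911 − $10,800 = $38,111. Book value $10,800.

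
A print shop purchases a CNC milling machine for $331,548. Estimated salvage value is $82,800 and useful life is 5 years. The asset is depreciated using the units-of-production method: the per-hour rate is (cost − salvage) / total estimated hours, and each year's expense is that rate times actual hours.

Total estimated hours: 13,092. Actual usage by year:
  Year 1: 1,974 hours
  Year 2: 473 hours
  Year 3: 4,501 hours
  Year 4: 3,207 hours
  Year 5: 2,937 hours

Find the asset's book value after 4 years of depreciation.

$138,603

Depreciable base = $331,548 − $82,800 = $248,748.
Rate = $248,748 / 13,092 hours = $19 per hour.
Year 1: 1,974 × $19 = $37,506. Book value $294,042.
Year 2: 473 × $19 = $8,987. Book value $285,055.
Year 3: 4,501 × $19 = $85,519. Book value $199,536.
Year 4: 3,207 × $19 = $60,933. Book value $138,603.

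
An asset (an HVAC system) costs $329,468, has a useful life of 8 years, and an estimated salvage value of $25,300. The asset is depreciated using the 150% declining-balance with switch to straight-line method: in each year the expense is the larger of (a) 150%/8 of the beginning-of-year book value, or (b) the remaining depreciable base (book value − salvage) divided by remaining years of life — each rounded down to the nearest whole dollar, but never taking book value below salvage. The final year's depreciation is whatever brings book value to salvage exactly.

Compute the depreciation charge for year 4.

$33,135

Depreciable base = $329,468 − $25,300 = $304,168.
Year 1: DB = ⌊$329,468 × 150%/8⌋ = $61,775; SL = ⌊$304,168/8⌋ = $38,021 → take DB $61,775. Book value $267,693.
Year 2: DB = ⌊$267,693 × 150%/8⌋ = $50,192; SL = ⌊$242,393/7⌋ = $34,627 → take DB $50,192. Book value $217,501.
Year 3: DB = ⌊$217,501 × 150%/8⌋ = $40,781; SL = ⌊$192,201/6⌋ = $32,033 → take DB $40,781. Book value $176,720.
Year 4: DB = ⌊$176,720 × 150%/8⌋ = $33,135; SL = ⌊$151,420/5⌋ = $30,284 → take DB $33,135. Book value $143,585.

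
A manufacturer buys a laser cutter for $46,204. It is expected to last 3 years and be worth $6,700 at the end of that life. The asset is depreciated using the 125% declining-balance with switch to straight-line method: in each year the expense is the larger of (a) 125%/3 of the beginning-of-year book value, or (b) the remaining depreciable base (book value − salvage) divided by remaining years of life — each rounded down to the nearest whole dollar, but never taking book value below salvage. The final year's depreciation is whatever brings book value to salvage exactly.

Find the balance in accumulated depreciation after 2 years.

$30,481

Depreciable base = $46,204 − $6,700 = $39,504.
Year 1: DB = ⌊$46,204 × 125%/3⌋ = $19,251; SL = ⌊$39,504/3⌋ = $13,168 → take DB $19,251. Book value $26,953.
Year 2: DB = ⌊$26,953 × 125%/3⌋ = $11,230; SL = ⌊$20,253/2⌋ = $10,126 → take DB $11,230. Book value $15,723.
Accumulated through year 2 = $46,204 − $15,723 = $30,481.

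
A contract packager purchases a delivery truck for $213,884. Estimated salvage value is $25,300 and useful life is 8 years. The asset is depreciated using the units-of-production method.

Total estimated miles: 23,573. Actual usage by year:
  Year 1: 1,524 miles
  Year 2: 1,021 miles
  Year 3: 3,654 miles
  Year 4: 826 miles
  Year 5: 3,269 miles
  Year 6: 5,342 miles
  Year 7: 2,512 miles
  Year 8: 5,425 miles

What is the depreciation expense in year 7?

$20,096

Depreciable base = $213,884 − $25,300 = $188,584.
Rate = $188,584 / 23,573 miles = $8 per mile.
Year 1: 1,524 × $8 = $12,192. Book value $201,692.
Year 2: 1,021 × $8 = $8,168. Book value $193,524.
Year 3: 3,654 × $8 = $29,232. Book value $164,292.
Year 4: 826 × $8 = $6,608. Book value $157,684.
Year 5: 3,269 × $8 = $26,152. Book value $131,532.
Year 6: 5,342 × $8 = $42,736. Book value $88,796.
Year 7: 2,512 × $8 = $20,096. Book value $68,700.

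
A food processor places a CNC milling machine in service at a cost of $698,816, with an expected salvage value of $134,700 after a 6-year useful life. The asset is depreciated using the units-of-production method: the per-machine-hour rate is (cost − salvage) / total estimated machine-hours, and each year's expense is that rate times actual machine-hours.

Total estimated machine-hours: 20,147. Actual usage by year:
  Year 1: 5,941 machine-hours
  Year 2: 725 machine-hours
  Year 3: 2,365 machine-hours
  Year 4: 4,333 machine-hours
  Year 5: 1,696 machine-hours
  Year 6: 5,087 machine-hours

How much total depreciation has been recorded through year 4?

Depreciable base = $698,816 − $134,700 = $564,116.
Rate = $564,116 / 20,147 machine-hours = $28 per machine-hour.
Year 1: 5,941 × $28 = $166,348. Book value $532,468.
Year 2: 725 × $28 = $20,300. Book value $512,168.
Year 3: 2,365 × $28 = $66,220. Book value $445,948.
Year 4: 4,333 × $28 = $121,324. Book value $324,624.
Accumulated through year 4 = $698,816 − $324,624 = $374,192.

$374,192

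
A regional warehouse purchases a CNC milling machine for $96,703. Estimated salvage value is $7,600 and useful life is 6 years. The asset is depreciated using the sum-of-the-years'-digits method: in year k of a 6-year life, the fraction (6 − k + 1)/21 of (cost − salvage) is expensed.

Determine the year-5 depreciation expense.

$8,486

Depreciable base = $96,703 − $7,600 = $89,103.
Sum of the years' digits = 6+5+4+3+2+1 = 21.
Year 1: $89,103 × 6/21 = $25,458. Book value $71,245.
Year 2: $89,103 × 5/21 = $21,215. Book value $50,030.
Year 3: $89,103 × 4/21 = $16,972. Book value $33,058.
Year 4: $89,103 × 3/21 = $12,729. Book value $20,329.
Year 5: $89,103 × 2/21 = $8,486. Book value $11,843.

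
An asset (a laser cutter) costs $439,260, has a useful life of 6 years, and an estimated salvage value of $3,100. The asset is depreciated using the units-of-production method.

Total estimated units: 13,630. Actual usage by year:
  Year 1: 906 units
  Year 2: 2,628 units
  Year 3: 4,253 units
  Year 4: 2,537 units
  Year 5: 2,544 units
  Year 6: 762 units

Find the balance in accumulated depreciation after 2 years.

Depreciable base = $439,260 − $3,100 = $436,160.
Rate = $436,160 / 13,630 units = $32 per unit.
Year 1: 906 × $32 = $28,992. Book value $410,268.
Year 2: 2,628 × $32 = $84,096. Book value $326,172.
Accumulated through year 2 = $439,260 − $326,172 = $113,088.

$113,088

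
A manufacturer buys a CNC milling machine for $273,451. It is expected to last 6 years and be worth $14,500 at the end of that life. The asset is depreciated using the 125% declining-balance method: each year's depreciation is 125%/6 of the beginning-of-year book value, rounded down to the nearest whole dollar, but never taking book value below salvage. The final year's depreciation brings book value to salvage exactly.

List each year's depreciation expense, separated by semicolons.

$56,968; $45,100; $35,704; $28,266; $22,377; $70,536

Depreciable base = $273,451 − $14,500 = $258,951.
Year 1: ⌊$273,451 × 125%/6⌋ = $56,968. Book value $216,483.
Year 2: ⌊$216,483 × 125%/6⌋ = $45,100. Book value $171,383.
Year 3: ⌊$171,383 × 125%/6⌋ = $35,704. Book value $135,679.
Year 4: ⌊$135,679 × 125%/6⌋ = $28,266. Book value $107,413.
Year 5: ⌊$107,413 × 125%/6⌋ = $22,377. Book value $85,036.
Year 6 (final): $85,036 − $14,500 = $70,536. Book value $14,500.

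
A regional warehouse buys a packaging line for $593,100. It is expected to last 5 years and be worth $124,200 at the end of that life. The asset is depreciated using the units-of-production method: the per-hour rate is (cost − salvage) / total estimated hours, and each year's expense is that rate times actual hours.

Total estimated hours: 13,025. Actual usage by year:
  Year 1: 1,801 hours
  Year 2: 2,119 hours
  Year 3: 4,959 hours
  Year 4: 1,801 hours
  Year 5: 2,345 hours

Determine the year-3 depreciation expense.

$178,524

Depreciable base = $593,100 − $124,200 = $468,900.
Rate = $468,900 / 13,025 hours = $36 per hour.
Year 1: 1,801 × $36 = $64,836. Book value $528,264.
Year 2: 2,119 × $36 = $76,284. Book value $451,980.
Year 3: 4,959 × $36 = $178,524. Book value $273,456.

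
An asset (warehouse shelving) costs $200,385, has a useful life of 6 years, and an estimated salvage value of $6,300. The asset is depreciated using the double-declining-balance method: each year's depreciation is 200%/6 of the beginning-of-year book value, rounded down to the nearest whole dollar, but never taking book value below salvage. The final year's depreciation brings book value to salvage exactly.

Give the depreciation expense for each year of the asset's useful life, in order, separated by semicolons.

Depreciable base = $200,385 − $6,300 = $194,085.
Year 1: ⌊$200,385 × 200%/6⌋ = $66,795. Book value $133,590.
Year 2: ⌊$133,590 × 200%/6⌋ = $44,530. Book value $89,060.
Year 3: ⌊$89,060 × 200%/6⌋ = $29,686. Book value $59,374.
Year 4: ⌊$59,374 × 200%/6⌋ = $19,791. Book value $39,583.
Year 5: ⌊$39,583 × 200%/6⌋ = $13,194. Book value $26,389.
Year 6 (final): $26,389 − $6,300 = $20,089. Book value $6,300.

$66,795; $44,530; $29,686; $19,791; $13,194; $20,089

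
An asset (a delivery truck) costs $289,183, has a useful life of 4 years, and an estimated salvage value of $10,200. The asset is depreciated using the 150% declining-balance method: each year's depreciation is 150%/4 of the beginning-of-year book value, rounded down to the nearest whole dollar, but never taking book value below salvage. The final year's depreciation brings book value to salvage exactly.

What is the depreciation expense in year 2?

$67,777

Depreciable base = $289,183 − $10,200 = $278,983.
Year 1: ⌊$289,183 × 150%/4⌋ = $108,443. Book value $180,740.
Year 2: ⌊$180,740 × 150%/4⌋ = $67,777. Book value $112,963.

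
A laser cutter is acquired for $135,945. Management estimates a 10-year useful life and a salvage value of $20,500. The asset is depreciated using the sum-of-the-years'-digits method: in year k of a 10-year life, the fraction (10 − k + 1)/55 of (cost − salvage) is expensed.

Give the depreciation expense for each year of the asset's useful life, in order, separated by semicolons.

$20,990; $18,891; $16,792; $14,693; $12,594; $10,495; $8,396; $6,297; $4,198; $2,099

Depreciable base = $135,945 − $20,500 = $115,445.
Sum of the years' digits = 10+9+8+7+6+5+4+3+2+1 = 55.
Year 1: $115,445 × 10/55 = $20,990. Book value $114,955.
Year 2: $115,445 × 9/55 = $18,891. Book value $96,064.
Year 3: $115,445 × 8/55 = $16,792. Book value $79,272.
Year 4: $115,445 × 7/55 = $14,693. Book value $64,579.
Year 5: $115,445 × 6/55 = $12,594. Book value $51,985.
Year 6: $115,445 × 5/55 = $10,495. Book value $41,490.
Year 7: $115,445 × 4/55 = $8,396. Book value $33,094.
Year 8: $115,445 × 3/55 = $6,297. Book value $26,797.
Year 9: $115,445 × 2/55 = $4,198. Book value $22,599.
Year 10: $115,445 × 1/55 = $2,099. Book value $20,500.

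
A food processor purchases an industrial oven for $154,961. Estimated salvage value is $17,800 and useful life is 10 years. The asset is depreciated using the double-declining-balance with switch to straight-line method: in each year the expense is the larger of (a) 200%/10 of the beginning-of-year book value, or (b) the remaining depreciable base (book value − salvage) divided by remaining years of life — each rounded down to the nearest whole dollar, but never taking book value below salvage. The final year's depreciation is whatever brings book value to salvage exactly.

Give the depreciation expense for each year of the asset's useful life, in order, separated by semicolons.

$30,992; $24,793; $19,835; $15,868; $12,694; $10,155; $8,124; $6,500; $5,200; $3,000

Depreciable base = $154,961 − $17,800 = $137,161.
Year 1: DB = ⌊$154,961 × 200%/10⌋ = $30,992; SL = ⌊$137,161/10⌋ = $13,716 → take DB $30,992. Book value $123,969.
Year 2: DB = ⌊$123,969 × 200%/10⌋ = $24,793; SL = ⌊$106,169/9⌋ = $11,796 → take DB $24,793. Book value $99,176.
Year 3: DB = ⌊$99,176 × 200%/10⌋ = $19,835; SL = ⌊$81,376/8⌋ = $10,172 → take DB $19,835. Book value $79,341.
Year 4: DB = ⌊$79,341 × 200%/10⌋ = $15,868; SL = ⌊$61,541/7⌋ = $8,791 → take DB $15,868. Book value $63,473.
Year 5: DB = ⌊$63,473 × 200%/10⌋ = $12,694; SL = ⌊$45,673/6⌋ = $7,612 → take DB $12,694. Book value $50,779.
Year 6: DB = ⌊$50,779 × 200%/10⌋ = $10,155; SL = ⌊$32,979/5⌋ = $6,595 → take DB $10,155. Book value $40,624.
Year 7: DB = ⌊$40,624 × 200%/10⌋ = $8,124; SL = ⌊$22,824/4⌋ = $5,706 → take DB $8,124. Book value $32,500.
Year 8: DB = ⌊$32,500 × 200%/10⌋ = $6,500; SL = ⌊$14,700/3⌋ = $4,900 → take DB $6,500. Book value $26,000.
Year 9: DB = ⌊$26,000 × 200%/10⌋ = $5,200; SL = ⌊$8,200/2⌋ = $4,100 → take DB $5,200. Book value $20,800.
Year 10 (final): $20,800 − $17,800 = $3,000. Book value $17,800.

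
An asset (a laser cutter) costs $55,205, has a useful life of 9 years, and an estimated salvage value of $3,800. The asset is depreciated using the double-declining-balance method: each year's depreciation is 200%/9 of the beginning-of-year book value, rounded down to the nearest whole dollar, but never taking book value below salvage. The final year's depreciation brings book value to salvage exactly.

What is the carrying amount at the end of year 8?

$7,395

Depreciable base = $55,205 − $3,800 = $51,405.
Year 1: ⌊$55,205 × 200%/9⌋ = $12,267. Book value $42,938.
Year 2: ⌊$42,938 × 200%/9⌋ = $9,541. Book value $33,397.
Year 3: ⌊$33,397 × 200%/9⌋ = $7,421. Book value $25,976.
Year 4: ⌊$25,976 × 200%/9⌋ = $5,772. Book value $20,204.
Year 5: ⌊$20,204 × 200%/9⌋ = $4,489. Book value $15,715.
Year 6: ⌊$15,715 × 200%/9⌋ = $3,492. Book value $12,223.
Year 7: ⌊$12,223 × 200%/9⌋ = $2,716. Book value $9,507.
Year 8: ⌊$9,507 × 200%/9⌋ = $2,112. Book value $7,395.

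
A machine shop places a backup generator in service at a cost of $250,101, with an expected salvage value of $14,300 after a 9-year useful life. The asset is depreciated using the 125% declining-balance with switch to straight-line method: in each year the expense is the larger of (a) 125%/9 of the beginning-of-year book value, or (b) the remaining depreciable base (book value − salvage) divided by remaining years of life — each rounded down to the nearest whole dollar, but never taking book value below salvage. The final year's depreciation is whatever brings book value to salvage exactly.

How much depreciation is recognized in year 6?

Depreciable base = $250,101 − $14,300 = $235,801.
Year 1: DB = ⌊$250,101 × 125%/9⌋ = $34,736; SL = ⌊$235,801/9⌋ = $26,200 → take DB $34,736. Book value $215,365.
Year 2: DB = ⌊$215,365 × 125%/9⌋ = $29,911; SL = ⌊$201,065/8⌋ = $25,133 → take DB $29,911. Book value $185,454.
Year 3: DB = ⌊$185,454 × 125%/9⌋ = $25,757; SL = ⌊$171,154/7⌋ = $24,450 → take DB $25,757. Book value $159,697.
Year 4: DB = ⌊$159,697 × 125%/9⌋ = $22,180; SL = ⌊$145,397/6⌋ = $24,232 → take SL $24,232. Book value $135,465.
Year 5: DB = ⌊$135,465 × 125%/9⌋ = $18,814; SL = ⌊$121,165/5⌋ = $24,233 → take SL $24,233. Book value $111,232.
Year 6: DB = ⌊$111,232 × 125%/9⌋ = $15,448; SL = ⌊$96,932/4⌋ = $24,233 → take SL $24,233. Book value $86,999.

$24,233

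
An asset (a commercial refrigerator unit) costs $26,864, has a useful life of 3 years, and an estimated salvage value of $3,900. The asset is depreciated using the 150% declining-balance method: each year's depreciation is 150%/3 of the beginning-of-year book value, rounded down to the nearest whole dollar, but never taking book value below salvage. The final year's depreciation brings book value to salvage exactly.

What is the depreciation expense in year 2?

$6,716

Depreciable base = $26,864 − $3,900 = $22,964.
Year 1: ⌊$26,864 × 150%/3⌋ = $13,432. Book value $13,432.
Year 2: ⌊$13,432 × 150%/3⌋ = $6,716. Book value $6,716.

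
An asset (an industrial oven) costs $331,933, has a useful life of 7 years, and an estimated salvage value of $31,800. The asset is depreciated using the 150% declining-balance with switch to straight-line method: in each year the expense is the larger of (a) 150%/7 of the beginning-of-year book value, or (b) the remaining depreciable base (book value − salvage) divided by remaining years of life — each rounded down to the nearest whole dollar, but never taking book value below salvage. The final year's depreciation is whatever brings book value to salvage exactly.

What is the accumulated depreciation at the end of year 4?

Depreciable base = $331,933 − $31,800 = $300,133.
Year 1: DB = ⌊$331,933 × 150%/7⌋ = $71,128; SL = ⌊$300,133/7⌋ = $42,876 → take DB $71,128. Book value $260,805.
Year 2: DB = ⌊$260,805 × 150%/7⌋ = $55,886; SL = ⌊$229,005/6⌋ = $38,167 → take DB $55,886. Book value $204,919.
Year 3: DB = ⌊$204,919 × 150%/7⌋ = $43,911; SL = ⌊$173,119/5⌋ = $34,623 → take DB $43,911. Book value $161,008.
Year 4: DB = ⌊$161,008 × 150%/7⌋ = $34,501; SL = ⌊$129,208/4⌋ = $32,302 → take DB $34,501. Book value $126,507.
Accumulated through year 4 = $331,933 − $126,507 = $205,426.

$205,426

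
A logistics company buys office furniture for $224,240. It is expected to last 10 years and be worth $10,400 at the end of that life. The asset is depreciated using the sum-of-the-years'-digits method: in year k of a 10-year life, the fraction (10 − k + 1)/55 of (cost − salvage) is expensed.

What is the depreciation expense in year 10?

$3,888

Depreciable base = $224,240 − $10,400 = $213,840.
Sum of the years' digits = 10+9+8+7+6+5+4+3+2+1 = 55.
Year 1: $213,840 × 10/55 = $38,880. Book value $185,360.
Year 2: $213,840 × 9/55 = $34,992. Book value $150,368.
Year 3: $213,840 × 8/55 = $31,104. Book value $119,264.
Year 4: $213,840 × 7/55 = $27,216. Book value $92,048.
Year 5: $213,840 × 6/55 = $23,328. Book value $68,720.
Year 6: $213,840 × 5/55 = $19,440. Book value $49,280.
Year 7: $213,840 × 4/55 = $15,552. Book value $33,728.
Year 8: $213,840 × 3/55 = $11,664. Book value $22,064.
Year 9: $213,840 × 2/55 = $7,776. Book value $14,288.
Year 10: $213,840 × 1/55 = $3,888. Book value $10,400.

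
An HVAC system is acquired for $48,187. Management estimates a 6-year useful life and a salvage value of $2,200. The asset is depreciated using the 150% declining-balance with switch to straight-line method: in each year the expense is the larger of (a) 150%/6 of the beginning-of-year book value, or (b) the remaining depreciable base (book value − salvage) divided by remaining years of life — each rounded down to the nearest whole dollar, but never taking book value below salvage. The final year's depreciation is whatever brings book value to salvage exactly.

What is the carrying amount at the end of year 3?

$20,330

Depreciable base = $48,187 − $2,200 = $45,987.
Year 1: DB = ⌊$48,187 × 150%/6⌋ = $12,046; SL = ⌊$45,987/6⌋ = $7,664 → take DB $12,046. Book value $36,141.
Year 2: DB = ⌊$36,141 × 150%/6⌋ = $9,035; SL = ⌊$33,941/5⌋ = $6,788 → take DB $9,035. Book value $27,106.
Year 3: DB = ⌊$27,106 × 150%/6⌋ = $6,776; SL = ⌊$24,906/4⌋ = $6,226 → take DB $6,776. Book value $20,330.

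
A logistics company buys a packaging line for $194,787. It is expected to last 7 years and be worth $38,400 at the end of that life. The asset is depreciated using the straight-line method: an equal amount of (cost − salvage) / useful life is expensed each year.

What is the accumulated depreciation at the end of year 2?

$44,682

Depreciable base = $194,787 − $38,400 = $156,387.
Annual expense = $156,387 / 7 = $22,341.
End of year 1: book value $172,446.
End of year 2: book value $150,105.
Accumulated through year 2 = $194,787 − $150,105 = $44,682.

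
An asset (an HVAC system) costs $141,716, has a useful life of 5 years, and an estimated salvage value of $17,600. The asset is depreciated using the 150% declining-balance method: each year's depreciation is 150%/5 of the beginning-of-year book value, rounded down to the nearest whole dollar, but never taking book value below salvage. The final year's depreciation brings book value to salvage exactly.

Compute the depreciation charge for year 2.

Depreciable base = $141,716 − $17,600 = $124,116.
Year 1: ⌊$141,716 × 150%/5⌋ = $42,514. Book value $99,202.
Year 2: ⌊$99,202 × 150%/5⌋ = $29,760. Book value $69,442.

$29,760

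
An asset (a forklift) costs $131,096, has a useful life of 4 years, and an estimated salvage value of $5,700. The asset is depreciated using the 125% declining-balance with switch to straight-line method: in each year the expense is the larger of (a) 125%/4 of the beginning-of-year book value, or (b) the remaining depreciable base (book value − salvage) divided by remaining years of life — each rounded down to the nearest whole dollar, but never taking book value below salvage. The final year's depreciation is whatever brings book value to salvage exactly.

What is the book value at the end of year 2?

$61,964

Depreciable base = $131,096 − $5,700 = $125,396.
Year 1: DB = ⌊$131,096 × 125%/4⌋ = $40,967; SL = ⌊$125,396/4⌋ = $31,349 → take DB $40,967. Book value $90,129.
Year 2: DB = ⌊$90,129 × 125%/4⌋ = $28,165; SL = ⌊$84,429/3⌋ = $28,143 → take DB $28,165. Book value $61,964.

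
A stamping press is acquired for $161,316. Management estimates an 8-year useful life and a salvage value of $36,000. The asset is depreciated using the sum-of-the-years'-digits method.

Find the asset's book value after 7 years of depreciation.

$39,481

Depreciable base = $161,316 − $36,000 = $125,316.
Sum of the years' digits = 8+7+6+5+4+3+2+1 = 36.
Year 1: $125,316 × 8/36 = $27,848. Book value $133,468.
Year 2: $125,316 × 7/36 = $24,367. Book value $109,101.
Year 3: $125,316 × 6/36 = $20,886. Book value $88,215.
Year 4: $125,316 × 5/36 = $17,405. Book value $70,810.
Year 5: $125,316 × 4/36 = $13,924. Book value $56,886.
Year 6: $125,316 × 3/36 = $10,443. Book value $46,443.
Year 7: $125,316 × 2/36 = $6,962. Book value $39,481.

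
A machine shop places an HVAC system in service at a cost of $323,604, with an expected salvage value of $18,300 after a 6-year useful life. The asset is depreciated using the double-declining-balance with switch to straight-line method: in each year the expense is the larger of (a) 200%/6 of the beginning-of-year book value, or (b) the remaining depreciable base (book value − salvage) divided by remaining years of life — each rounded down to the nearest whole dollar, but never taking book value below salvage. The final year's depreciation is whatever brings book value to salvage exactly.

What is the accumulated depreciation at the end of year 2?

Depreciable base = $323,604 − $18,300 = $305,304.
Year 1: DB = ⌊$323,604 × 200%/6⌋ = $107,868; SL = ⌊$305,304/6⌋ = $50,884 → take DB $107,868. Book value $215,736.
Year 2: DB = ⌊$215,736 × 200%/6⌋ = $71,912; SL = ⌊$197,436/5⌋ = $39,487 → take DB $71,912. Book value $143,824.
Accumulated through year 2 = $323,604 − $143,824 = $179,780.

$179,780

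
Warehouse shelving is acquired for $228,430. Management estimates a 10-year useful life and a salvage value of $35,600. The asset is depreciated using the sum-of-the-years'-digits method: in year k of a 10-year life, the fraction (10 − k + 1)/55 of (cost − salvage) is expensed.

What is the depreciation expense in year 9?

$7,012

Depreciable base = $228,430 − $35,600 = $192,830.
Sum of the years' digits = 10+9+8+7+6+5+4+3+2+1 = 55.
Year 1: $192,830 × 10/55 = $35,060. Book value $193,370.
Year 2: $192,830 × 9/55 = $31,554. Book value $161,816.
Year 3: $192,830 × 8/55 = $28,048. Book value $133,768.
Year 4: $192,830 × 7/55 = $24,542. Book value $109,226.
Year 5: $192,830 × 6/55 = $21,036. Book value $88,190.
Year 6: $192,830 × 5/55 = $17,530. Book value $70,660.
Year 7: $192,830 × 4/55 = $14,024. Book value $56,636.
Year 8: $192,830 × 3/55 = $10,518. Book value $46,118.
Year 9: $192,830 × 2/55 = $7,012. Book value $39,106.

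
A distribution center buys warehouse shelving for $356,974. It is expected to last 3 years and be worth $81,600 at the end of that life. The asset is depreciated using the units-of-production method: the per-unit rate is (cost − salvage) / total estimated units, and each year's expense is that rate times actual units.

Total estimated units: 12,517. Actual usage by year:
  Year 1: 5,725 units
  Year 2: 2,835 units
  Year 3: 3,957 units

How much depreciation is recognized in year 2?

$62,370

Depreciable base = $356,974 − $81,600 = $275,374.
Rate = $275,374 / 12,517 units = $22 per unit.
Year 1: 5,725 × $22 = $125,950. Book value $231,024.
Year 2: 2,835 × $22 = $62,370. Book value $168,654.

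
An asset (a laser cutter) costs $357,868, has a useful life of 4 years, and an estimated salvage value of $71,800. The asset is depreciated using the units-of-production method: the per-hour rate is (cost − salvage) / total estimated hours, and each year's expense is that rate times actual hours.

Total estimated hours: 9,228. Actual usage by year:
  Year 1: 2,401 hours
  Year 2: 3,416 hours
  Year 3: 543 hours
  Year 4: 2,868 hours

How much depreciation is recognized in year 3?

$16,833

Depreciable base = $357,868 − $71,800 = $286,068.
Rate = $286,068 / 9,228 hours = $31 per hour.
Year 1: 2,401 × $31 = $74,431. Book value $283,437.
Year 2: 3,416 × $31 = $105,896. Book value $177,541.
Year 3: 543 × $31 = $16,833. Book value $160,708.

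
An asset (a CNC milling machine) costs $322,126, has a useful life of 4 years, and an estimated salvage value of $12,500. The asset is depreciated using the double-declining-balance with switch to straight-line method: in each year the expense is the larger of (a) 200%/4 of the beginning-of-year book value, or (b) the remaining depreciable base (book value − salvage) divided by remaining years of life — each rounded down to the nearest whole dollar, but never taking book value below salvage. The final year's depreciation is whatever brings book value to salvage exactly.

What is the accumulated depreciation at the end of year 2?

Depreciable base = $322,126 − $12,500 = $309,626.
Year 1: DB = ⌊$322,126 × 200%/4⌋ = $161,063; SL = ⌊$309,626/4⌋ = $77,406 → take DB $161,063. Book value $161,063.
Year 2: DB = ⌊$161,063 × 200%/4⌋ = $80,531; SL = ⌊$148,563/3⌋ = $49,521 → take DB $80,531. Book value $80,532.
Accumulated through year 2 = $322,126 − $80,532 = $241,594.

$241,594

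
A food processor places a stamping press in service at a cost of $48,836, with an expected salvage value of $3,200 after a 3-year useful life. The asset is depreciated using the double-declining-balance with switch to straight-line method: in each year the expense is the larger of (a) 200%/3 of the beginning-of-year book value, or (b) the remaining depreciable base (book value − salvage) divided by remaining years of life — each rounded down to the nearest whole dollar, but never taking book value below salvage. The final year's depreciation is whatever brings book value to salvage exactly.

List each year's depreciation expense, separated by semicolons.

$32,557; $10,852; $2,227

Depreciable base = $48,836 − $3,200 = $45,636.
Year 1: DB = ⌊$48,836 × 200%/3⌋ = $32,557; SL = ⌊$45,636/3⌋ = $15,212 → take DB $32,557. Book value $16,279.
Year 2: DB = ⌊$16,279 × 200%/3⌋ = $10,852; SL = ⌊$13,079/2⌋ = $6,539 → take DB $10,852. Book value $5,427.
Year 3 (final): $5,427 − $3,200 = $2,227. Book value $3,200.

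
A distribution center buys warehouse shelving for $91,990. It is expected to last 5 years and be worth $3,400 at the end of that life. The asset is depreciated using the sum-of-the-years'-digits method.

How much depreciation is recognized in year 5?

Depreciable base = $91,990 − $3,400 = $88,590.
Sum of the years' digits = 5+4+3+2+1 = 15.
Year 1: $88,590 × 5/15 = $29,530. Book value $62,460.
Year 2: $88,590 × 4/15 = $23,624. Book value $38,836.
Year 3: $88,590 × 3/15 = $17,718. Book value $21,118.
Year 4: $88,590 × 2/15 = $11,812. Book value $9,306.
Year 5: $88,590 × 1/15 = $5,906. Book value $3,400.

$5,906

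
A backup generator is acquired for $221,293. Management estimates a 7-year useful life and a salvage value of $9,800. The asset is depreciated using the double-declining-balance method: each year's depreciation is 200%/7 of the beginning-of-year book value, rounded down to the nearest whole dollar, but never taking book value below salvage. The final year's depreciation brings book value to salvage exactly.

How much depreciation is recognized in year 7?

Depreciable base = $221,293 − $9,800 = $211,493.
Year 1: ⌊$221,293 × 200%/7⌋ = $63,226. Book value $158,067.
Year 2: ⌊$158,067 × 200%/7⌋ = $45,162. Book value $112,905.
Year 3: ⌊$112,905 × 200%/7⌋ = $32,258. Book value $80,647.
Year 4: ⌊$80,647 × 200%/7⌋ = $23,042. Book value $57,605.
Year 5: ⌊$57,605 × 200%/7⌋ = $16,458. Book value $41,147.
Year 6: ⌊$41,147 × 200%/7⌋ = $11,756. Book value $29,391.
Year 7 (final): $29,391 − $9,800 = $19,591. Book value $9,800.

$19,591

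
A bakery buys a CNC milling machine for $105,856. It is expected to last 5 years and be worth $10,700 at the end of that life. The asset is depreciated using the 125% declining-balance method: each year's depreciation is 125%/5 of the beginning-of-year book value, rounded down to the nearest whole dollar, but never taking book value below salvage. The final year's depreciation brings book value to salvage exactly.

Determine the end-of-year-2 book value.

Depreciable base = $105,856 − $10,700 = $95,156.
Year 1: ⌊$105,856 × 125%/5⌋ = $26,464. Book value $79,392.
Year 2: ⌊$79,392 × 125%/5⌋ = $19,848. Book value $59,544.

$59,544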